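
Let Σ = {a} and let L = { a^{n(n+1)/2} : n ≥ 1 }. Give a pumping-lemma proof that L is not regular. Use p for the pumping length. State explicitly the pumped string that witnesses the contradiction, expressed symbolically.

a^{p(p+1)/2+k}

Assume L is regular. Let p be the pumping length given by the pumping lemma.
Take w = a^{p(p+1)/2} ∈ L with |w| = p(p+1)/2 ≥ p.
The pumping lemma gives a decomposition w = xyz where |xy| ≤ p and |y| ≥ 1.
Then y = a^k for some k with 1 ≤ k ≤ p.
Pump with i = 2: xy^2z = a^{p(p+1)/2+k}. Since 1 ≤ k ≤ p, p(p+1)/2 < p(p+1)/2+k ≤ p(p+1)/2+p < (p+1)(p+2)/2, so p(p+1)/2+k is strictly between consecutive triangular numbers. So xy^2z ∉ L.
This is a contradiction; hence L is not regular.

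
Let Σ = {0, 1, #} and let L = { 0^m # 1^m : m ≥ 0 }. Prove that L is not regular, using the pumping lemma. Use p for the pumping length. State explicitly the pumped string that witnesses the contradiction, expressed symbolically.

0^{p+k} # 1^p

Suppose for contradiction that L is regular, and let p be the pumping length.
Take w = 0^p # 1^p ∈ L with |w| = 2p+1 ≥ p.
By the pumping lemma, w = xyz with |xy| ≤ p and |y| > 0.
The first p characters of w are 0's, so xy (and hence y) consists only of 0's. Write y = 0^k, 1 ≤ k ≤ p.
Pump with i = 2: xy^2z = 0^{p+k} # 1^p, which would require p+k = p. But k ≥ 1, so xy^2z ∉ L.
This contradicts the pumping lemma, so L is not regular.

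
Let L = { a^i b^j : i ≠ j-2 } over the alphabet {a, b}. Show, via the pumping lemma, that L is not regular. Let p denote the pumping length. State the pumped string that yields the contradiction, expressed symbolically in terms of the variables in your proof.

a^{p+p!} b^{p+p!+2}

Assume L is regular; let p be its pumping constant.
Choose w = a^p b^{p+p!+2}. Since p ≠ (p+p!+2)-2 = p+p!, w ∈ L; and |w| ≥ p.
By the pumping lemma, w = xyz with |xy| ≤ p and |y| > 0.
Since the first p symbols of w are all a's and |xy| ≤ p, y lies entirely in the leading a-block: y = a^k for some k with 1 ≤ k ≤ p.
Since 1 ≤ k ≤ p, k divides p!; set t = 1 + p!/k. Then xy^t z has p + (p!/k)·k = p + p! copies of a. Now the a-count is p+p! and (b-count)-2 = (p+p!+2)-2 = p+p!, so i ≠ j-2 fails. So xy^t z = a^{p+p!} b^{p+p!+2} ∉ L.
Contradiction. Therefore L is not regular.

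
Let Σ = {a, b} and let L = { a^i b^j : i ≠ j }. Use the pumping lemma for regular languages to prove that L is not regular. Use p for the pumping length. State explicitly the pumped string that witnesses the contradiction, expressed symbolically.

a^{p+p!} b^{p+p!}

Assume L is regular; let p be its pumping constant.
Choose w = a^p b^{p+p!}. Since p ≠ p+p!, w ∈ L; and |w| ≥ p.
By the pumping lemma, w = xyz with |xy| ≤ p and |y| > 0.
Because |xy| ≤ p and w begins with p copies of a, we have y = a^k with 1 ≤ k ≤ p.
Since 1 ≤ k ≤ p, k divides p!; set t = 1 + p!/k. Then xy^t z has p + (p!/k)·k = p + p! copies of a. Now the a-count equals the b-count, so i ≠ j fails. So xy^t z = a^{p+p!} b^{p+p!} ∉ L.
This is a contradiction; hence L is not regular.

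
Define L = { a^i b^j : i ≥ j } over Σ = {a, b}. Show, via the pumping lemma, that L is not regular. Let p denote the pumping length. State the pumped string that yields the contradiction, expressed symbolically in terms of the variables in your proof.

Suppose for contradiction that L is regular, and let p be the pumping length.
Choose w = a^p b^p ∈ L, with |w| = 2p ≥ p.
The pumping lemma gives a decomposition w = xyz where |xy| ≤ p and y is nonempty.
The first p characters of w are a's, so xy (and hence y) consists only of a's. Write y = a^k, 1 ≤ k ≤ p.
Consider xy^0z = xz = a^{p-k} b^p. Since k ≥ 1, the a-count p-k is less than p, so i ≥ j fails; thus xz ∉ L.
Contradiction. Therefore L is not regular.

a^{p-k} b^p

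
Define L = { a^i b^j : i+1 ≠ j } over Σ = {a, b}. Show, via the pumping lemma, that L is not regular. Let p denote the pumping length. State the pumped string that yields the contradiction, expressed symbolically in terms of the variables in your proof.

Assume L is regular. Let p be the pumping length given by the pumping lemma.
Choose w = a^p b^{p+p!+1}. Since p ≠ (p+p!+1)-1 = p+p!, w ∈ L; and |w| ≥ p.
Write w = xyz as guaranteed by the lemma, with |xy| ≤ p and |y| > 0.
Since the first p symbols of w are all a's and |xy| ≤ p, y lies entirely in the leading a-block: y = a^k for some k with 1 ≤ k ≤ p.
Since 1 ≤ k ≤ p, k divides p!; set t = 1 + p!/k. Then xy^t z has p + (p!/k)·k = p + p! copies of a. Now the a-count is p+p! and (b-count)-1 = (p+p!+1)-1 = p+p!, so i+1 ≠ j fails. So xy^t z = a^{p+p!} b^{p+p!+1} ∉ L.
This is a contradiction; hence L is not regular.

a^{p+p!} b^{p+p!+1}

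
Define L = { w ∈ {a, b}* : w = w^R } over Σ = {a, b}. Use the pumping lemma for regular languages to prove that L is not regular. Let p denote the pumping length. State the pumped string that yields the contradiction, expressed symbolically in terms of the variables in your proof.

a^{p+k} b a^p

Suppose for contradiction that L is regular, and let p be the pumping length.
Take w = a^p b a^p, a palindrome of length 2p+1 ≥ p.
Write w = xyz as guaranteed by the lemma, with |xy| ≤ p and y is nonempty.
The first p characters of w are a's, so xy (and hence y) consists only of a's. Write y = a^k, 1 ≤ k ≤ p.
Pump with i = 2: xy^2z = a^{p+k} b a^p. Its reverse is a^p b a^{p+k}, which differs from xy^2z since k ≥ 1. So xy^2z is not a palindrome and xy^2z ∉ L.
This contradicts the pumping lemma, so L is not regular.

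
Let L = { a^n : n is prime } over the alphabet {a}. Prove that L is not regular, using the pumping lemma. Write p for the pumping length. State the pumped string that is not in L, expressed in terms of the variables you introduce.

Toward a contradiction, assume L is regular with pumping length p.
Let q be a prime with q ≥ p+2 (infinitely many primes exist), and take w = a^q ∈ L with |w| = q ≥ p.
Write w = xyz as guaranteed by the lemma, with |xy| ≤ p and |y| ≥ 1.
Then y = a^k for some k with 1 ≤ k ≤ p.
Since 1 ≤ k ≤ p, |xz| = q-k. Pump with i = q+1: |xy^{q+1}z| = (q-k)+(q+1)k = q+qk = q(1+k), which is composite (both factors ≥ 2). So xy^{q+1}z = a^{q(1+k)} ∉ L.
This contradicts the pumping lemma, so L is not regular.

a^{q(1+k)}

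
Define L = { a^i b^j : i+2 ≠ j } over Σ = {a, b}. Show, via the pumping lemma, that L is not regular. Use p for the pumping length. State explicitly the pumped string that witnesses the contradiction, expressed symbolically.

a^{p+p!} b^{p+p!+2}

Assume L is regular. Let p be the pumping length given by the pumping lemma.
Choose w = a^p b^{p+p!+2}. Since p ≠ (p+p!+2)-2 = p+p!, w ∈ L; and |w| ≥ p.
Write w = xyz as guaranteed by the lemma, with |xy| ≤ p and y is nonempty.
The first p characters of w are a's, so xy (and hence y) consists only of a's. Write y = a^k, 1 ≤ k ≤ p.
Since 1 ≤ k ≤ p, k divides p!; set t = 1 + p!/k. Then xy^t z has p + (p!/k)·k = p + p! copies of a. Now the a-count is p+p! and (b-count)-2 = (p+p!+2)-2 = p+p!, so i+2 ≠ j fails. So xy^t z = a^{p+p!} b^{p+p!+2} ∉ L.
This contradicts the pumping lemma, so L is not regular.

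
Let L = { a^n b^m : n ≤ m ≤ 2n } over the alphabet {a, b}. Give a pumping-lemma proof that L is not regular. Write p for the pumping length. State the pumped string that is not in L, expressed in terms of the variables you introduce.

a^{p+k} b^p

Assume L is regular; let p be its pumping constant.
Take w = a^p b^p ∈ L (since p ≤ p ≤ 2p), with |w| = 2p ≥ p.
The pumping lemma gives a decomposition w = xyz where |xy| ≤ p and |y| ≥ 1.
Because |xy| ≤ p and w begins with p copies of a, we have y = a^k with 1 ≤ k ≤ p.
Pump with i = 2: xy^2z = a^{p+k} b^p. Now n = p+k > p = m, so the condition n ≤ m fails. Thus xy^2z ∉ L.
This contradicts the pumping lemma, so L is not regular.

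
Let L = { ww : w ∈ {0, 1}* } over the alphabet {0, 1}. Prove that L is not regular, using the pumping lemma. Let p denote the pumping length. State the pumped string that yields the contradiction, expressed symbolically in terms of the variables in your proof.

Assume L is regular. Let p be the pumping length given by the pumping lemma.
Take w = 0^p 1^p 0^p 1^p = uu where u = 0^p1^p; then w ∈ L and |w| = 4p ≥ p.
By the pumping lemma, w = xyz with |xy| ≤ p and |y| > 0.
Because |xy| ≤ p and w begins with p copies of 0, we have y = 0^k with 1 ≤ k ≤ p.
Pump with i = 2: xy^2z = 0^{p+k} 1^p 0^p 1^p, of length 4p+k. Suppose this equals vv. The string starts with 0 and ends with 1, so v does too; thus the boundary between the two copies of v is a 1→0 transition. There is exactly one such transition, at position 2p+k, so |v| = 2p+k and |vv| = 4p+2k ≠ 4p+k since k ≥ 1. So xy^2z ∉ L.
This contradicts the pumping lemma, so L is not regular.

0^{p+k} 1^p 0^p 1^p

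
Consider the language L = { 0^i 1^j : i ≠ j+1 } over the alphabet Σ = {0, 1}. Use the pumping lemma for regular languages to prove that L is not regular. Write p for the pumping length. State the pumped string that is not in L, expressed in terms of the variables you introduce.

0^{p+p!} 1^{p+p!-1}

Suppose for contradiction that L is regular, and let p be the pumping length.
Choose w = 0^p 1^{p+p!-1}. Since p ≠ (p+p!-1)+1 = p+p!, w ∈ L; and |w| ≥ p.
By the pumping lemma, w = xyz with |xy| ≤ p and |y| > 0.
The first p characters of w are 0's, so xy (and hence y) consists only of 0's. Write y = 0^k, 1 ≤ k ≤ p.
Since 1 ≤ k ≤ p, k divides p!; set t = 1 + p!/k. Then xy^t z has p + (p!/k)·k = p + p! copies of 0. Now the 0-count is p+p! and (1-count)+1 = (p+p!-1)+1 = p+p!, so i ≠ j+1 fails. So xy^t z = 0^{p+p!} 1^{p+p!-1} ∉ L.
This is a contradiction; hence L is not regular.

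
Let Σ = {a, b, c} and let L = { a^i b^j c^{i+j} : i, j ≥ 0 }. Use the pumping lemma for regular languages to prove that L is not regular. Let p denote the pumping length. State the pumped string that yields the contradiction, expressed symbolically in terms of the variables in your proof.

Suppose for contradiction that L is regular, and let p be the pumping length.
Take w = a^p b^p c^{2p} ∈ L (with i=j=p, i+j=2p), |w| = 4p ≥ p.
The pumping lemma gives a decomposition w = xyz where |xy| ≤ p and |y| > 0.
Because |xy| ≤ p and w begins with p copies of a, we have y = a^k with 1 ≤ k ≤ p.
Consider xy^2z = a^{p+k} b^p c^{2p}. Now the a- and b-counts sum to 2p+k, but the c-count is 2p ≠ 2p+k. So xy^2z ∉ L.
Contradiction. Therefore L is not regular.

a^{p+k} b^p c^{2p}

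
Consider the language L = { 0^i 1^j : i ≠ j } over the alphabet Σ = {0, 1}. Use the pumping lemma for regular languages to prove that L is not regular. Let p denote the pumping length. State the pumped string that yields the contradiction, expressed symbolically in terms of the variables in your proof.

Suppose for contradiction that L is regular, and let p be the pumping length.
Choose w = 0^p 1^{p+p!}. Since p ≠ p+p!, w ∈ L; and |w| ≥ p.
Write w = xyz as guaranteed by the lemma, with |xy| ≤ p and |y| ≥ 1.
Because |xy| ≤ p and w begins with p copies of 0, we have y = 0^k with 1 ≤ k ≤ p.
Since 1 ≤ k ≤ p, k divides p!; set t = 1 + p!/k. Then xy^t z has p + (p!/k)·k = p + p! copies of 0. Now the 0-count equals the 1-count, so i ≠ j fails. So xy^t z = 0^{p+p!} 1^{p+p!} ∉ L.
This is a contradiction; hence L is not regular.

0^{p+p!} 1^{p+p!}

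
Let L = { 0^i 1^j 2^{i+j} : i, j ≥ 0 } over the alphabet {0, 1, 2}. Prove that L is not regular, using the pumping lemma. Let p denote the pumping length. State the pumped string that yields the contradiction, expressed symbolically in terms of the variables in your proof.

Assume L is regular. Let p be the pumping length given by the pumping lemma.
Take w = 0^p 1^p 2^{2p} ∈ L (with i=j=p, i+j=2p), |w| = 4p ≥ p.
By the pumping lemma, w = xyz with |xy| ≤ p and |y| ≥ 1.
Because |xy| ≤ p and w begins with p copies of 0, we have y = 0^k with 1 ≤ k ≤ p.
Consider xy^2z = 0^{p+k} 1^p 2^{2p}. Now the 0- and 1-counts sum to 2p+k, but the 2-count is 2p ≠ 2p+k. So xy^2z ∉ L.
This contradicts the pumping lemma, so L is not regular.

0^{p+k} 1^p 2^{2p}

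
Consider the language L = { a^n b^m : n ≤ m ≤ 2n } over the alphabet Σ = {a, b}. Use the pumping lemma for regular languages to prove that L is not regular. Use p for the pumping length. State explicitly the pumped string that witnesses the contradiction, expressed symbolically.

Suppose for contradiction that L is regular, and let p be the pumping length.
Take w = a^p b^p ∈ L (since p ≤ p ≤ 2p), with |w| = 2p ≥ p.
Write w = xyz as guaranteed by the lemma, with |xy| ≤ p and |y| ≥ 1.
Since the first p symbols of w are all a's and |xy| ≤ p, y lies entirely in the leading a-block: y = a^k for some k with 1 ≤ k ≤ p.
Pump with i = 2: xy^2z = a^{p+k} b^p. Now n = p+k > p = m, so the condition n ≤ m fails. Thus xy^2z ∉ L.
Contradiction. Therefore L is not regular.

a^{p+k} b^p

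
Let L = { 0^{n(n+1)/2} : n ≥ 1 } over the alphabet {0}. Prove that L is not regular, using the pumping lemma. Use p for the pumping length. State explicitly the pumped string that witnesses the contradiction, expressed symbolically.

0^{p(p+1)/2+k}

Toward a contradiction, assume L is regular with pumping length p.
Take w = 0^{p(p+1)/2} ∈ L with |w| = p(p+1)/2 ≥ p.
By the pumping lemma, w = xyz with |xy| ≤ p and |y| > 0.
Then y = 0^k for some k with 1 ≤ k ≤ p.
Pump with i = 2: xy^2z = 0^{p(p+1)/2+k}. Since 1 ≤ k ≤ p, p(p+1)/2 < p(p+1)/2+k ≤ p(p+1)/2+p < (p+1)(p+2)/2, so p(p+1)/2+k is strictly between consecutive triangular numbers. So xy^2z ∉ L.
This contradicts the pumping lemma, so L is not regular.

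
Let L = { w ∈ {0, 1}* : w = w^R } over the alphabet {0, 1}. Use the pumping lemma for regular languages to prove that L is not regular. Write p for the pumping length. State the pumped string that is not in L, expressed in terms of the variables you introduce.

0^{p+k} 1 0^p

Assume L is regular; let p be its pumping constant.
Take w = 0^p 1 0^p, a palindrome of length 2p+1 ≥ p.
By the pumping lemma, w = xyz with |xy| ≤ p and |y| ≥ 1.
Since the first p symbols of w are all 0's and |xy| ≤ p, y lies entirely in the leading 0-block: y = 0^k for some k with 1 ≤ k ≤ p.
Pump with i = 2: xy^2z = 0^{p+k} 1 0^p. Its reverse is 0^p 1 0^{p+k}, which differs from xy^2z since k ≥ 1. So xy^2z is not a palindrome and xy^2z ∉ L.
This contradicts the pumping lemma, so L is not regular.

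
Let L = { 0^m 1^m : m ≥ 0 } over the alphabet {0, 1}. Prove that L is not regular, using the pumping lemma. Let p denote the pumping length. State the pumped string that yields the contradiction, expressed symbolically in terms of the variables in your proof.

Assume L is regular. Let p be the pumping length given by the pumping lemma.
Take w = 0^p 1^p. Then w ∈ L and |w| = 2p ≥ p.
The pumping lemma gives a decomposition w = xyz where |xy| ≤ p and |y| ≥ 1.
Since the first p symbols of w are all 0's and |xy| ≤ p, y lies entirely in the leading 0-block: y = 0^k for some k with 1 ≤ k ≤ p.
Pump with i = 2: xy^2z = 0^{p+k} 1^p. For this to lie in L we would need p = p+k, which forces k = 0. But k ≥ 1, so xy^2z ∉ L.
This is a contradiction; hence L is not regular.

0^{p+k} 1^p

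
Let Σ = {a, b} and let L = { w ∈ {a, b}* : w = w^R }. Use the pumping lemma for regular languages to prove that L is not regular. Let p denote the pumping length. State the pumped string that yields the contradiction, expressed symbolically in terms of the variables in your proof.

a^{p+k} b a^p

Assume L is regular. Let p be the pumping length given by the pumping lemma.
Take w = a^p b a^p, a palindrome of length 2p+1 ≥ p.
Write w = xyz as guaranteed by the lemma, with |xy| ≤ p and |y| ≥ 1.
Since the first p symbols of w are all a's and |xy| ≤ p, y lies entirely in the leading a-block: y = a^k for some k with 1 ≤ k ≤ p.
Pump with i = 2: xy^2z = a^{p+k} b a^p. Its reverse is a^p b a^{p+k}, which differs from xy^2z since k ≥ 1. So xy^2z is not a palindrome and xy^2z ∉ L.
Contradiction. Therefore L is not regular.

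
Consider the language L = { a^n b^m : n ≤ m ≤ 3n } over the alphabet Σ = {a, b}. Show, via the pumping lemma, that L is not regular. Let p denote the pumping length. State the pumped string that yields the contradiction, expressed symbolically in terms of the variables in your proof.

Toward a contradiction, assume L is regular with pumping length p.
Take w = a^p b^p ∈ L (since p ≤ p ≤ 3p), with |w| = 2p ≥ p.
Write w = xyz as guaranteed by the lemma, with |xy| ≤ p and y is nonempty.
Because |xy| ≤ p and w begins with p copies of a, we have y = a^k with 1 ≤ k ≤ p.
Pump with i = 2: xy^2z = a^{p+k} b^p. Now n = p+k > p = m, so the condition n ≤ m fails. Thus xy^2z ∉ L.
This is a contradiction; hence L is not regular.

a^{p+k} b^p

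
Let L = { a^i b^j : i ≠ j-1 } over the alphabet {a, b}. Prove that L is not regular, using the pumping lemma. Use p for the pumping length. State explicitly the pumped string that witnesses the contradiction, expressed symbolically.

Toward a contradiction, assume L is regular with pumping length p.
Choose w = a^p b^{p+p!+1}. Since p ≠ (p+p!+1)-1 = p+p!, w ∈ L; and |w| ≥ p.
The pumping lemma gives a decomposition w = xyz where |xy| ≤ p and |y| ≥ 1.
Because |xy| ≤ p and w begins with p copies of a, we have y = a^k with 1 ≤ k ≤ p.
Since 1 ≤ k ≤ p, k divides p!; set t = 1 + p!/k. Then xy^t z has p + (p!/k)·k = p + p! copies of a. Now the a-count is p+p! and (b-count)-1 = (p+p!+1)-1 = p+p!, so i ≠ j-1 fails. So xy^t z = a^{p+p!} b^{p+p!+1} ∉ L.
Contradiction. Therefore L is not regular.

a^{p+p!} b^{p+p!+1}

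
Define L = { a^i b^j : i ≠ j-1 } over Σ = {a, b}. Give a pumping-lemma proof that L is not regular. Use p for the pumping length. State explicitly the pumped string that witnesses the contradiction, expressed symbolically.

Assume L is regular. Let p be the pumping length given by the pumping lemma.
Choose w = a^p b^{p+p!+1}. Since p ≠ (p+p!+1)-1 = p+p!, w ∈ L; and |w| ≥ p.
By the pumping lemma, w = xyz with |xy| ≤ p and |y| ≥ 1.
Since the first p symbols of w are all a's and |xy| ≤ p, y lies entirely in the leading a-block: y = a^k for some k with 1 ≤ k ≤ p.
Since 1 ≤ k ≤ p, k divides p!; set t = 1 + p!/k. Then xy^t z has p + (p!/k)·k = p + p! copies of a. Now the a-count is p+p! and (b-count)-1 = (p+p!+1)-1 = p+p!, so i ≠ j-1 fails. So xy^t z = a^{p+p!} b^{p+p!+1} ∉ L.
This is a contradiction; hence L is not regular.

a^{p+p!} b^{p+p!+1}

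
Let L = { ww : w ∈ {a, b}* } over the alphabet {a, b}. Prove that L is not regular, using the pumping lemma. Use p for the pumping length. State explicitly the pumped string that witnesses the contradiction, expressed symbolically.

a^{p+k} b^p a^p b^p

Suppose for contradiction that L is regular, and let p be the pumping length.
Take w = a^p b^p a^p b^p = uu where u = a^pb^p; then w ∈ L and |w| = 4p ≥ p.
By the pumping lemma, w = xyz with |xy| ≤ p and |y| ≥ 1.
Since the first p symbols of w are all a's and |xy| ≤ p, y lies entirely in the leading a-block: y = a^k for some k with 1 ≤ k ≤ p.
Pump with i = 2: xy^2z = a^{p+k} b^p a^p b^p, of length 4p+k. Suppose this equals vv. The string starts with a and ends with b, so v does too; thus the boundary between the two copies of v is a b→a transition. There is exactly one such transition, at position 2p+k, so |v| = 2p+k and |vv| = 4p+2k ≠ 4p+k since k ≥ 1. So xy^2z ∉ L.
This contradicts the pumping lemma, so L is not regular.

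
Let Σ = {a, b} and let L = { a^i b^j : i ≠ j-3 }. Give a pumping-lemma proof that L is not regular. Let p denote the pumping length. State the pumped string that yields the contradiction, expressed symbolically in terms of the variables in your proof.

a^{p+p!} b^{p+p!+3}

Toward a contradiction, assume L is regular with pumping length p.
Choose w = a^p b^{p+p!+3}. Since p ≠ (p+p!+3)-3 = p+p!, w ∈ L; and |w| ≥ p.
By the pumping lemma, w = xyz with |xy| ≤ p and y is nonempty.
Because |xy| ≤ p and w begins with p copies of a, we have y = a^k with 1 ≤ k ≤ p.
Since 1 ≤ k ≤ p, k divides p!; set t = 1 + p!/k. Then xy^t z has p + (p!/k)·k = p + p! copies of a. Now the a-count is p+p! and (b-count)-3 = (p+p!+3)-3 = p+p!, so i ≠ j-3 fails. So xy^t z = a^{p+p!} b^{p+p!+3} ∉ L.
Contradiction. Therefore L is not regular.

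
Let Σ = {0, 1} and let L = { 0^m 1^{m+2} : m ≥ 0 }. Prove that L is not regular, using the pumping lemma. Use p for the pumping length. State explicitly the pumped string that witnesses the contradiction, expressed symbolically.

0^{p+k} 1^{p+2}

Toward a contradiction, assume L is regular with pumping length p.
Let w = 0^p 1^{p+2} ∈ L; note |w| = 2p+2 ≥ p.
By the pumping lemma, w = xyz with |xy| ≤ p and |y| ≥ 1.
The first p characters of w are 0's, so xy (and hence y) consists only of 0's. Write y = 0^k, 1 ≤ k ≤ p.
Pump with i = 2: xy^2z = 0^{p+k} 1^{p+2}. For this to lie in L we would need p+2 = (p+k)+2, which forces k = 0. But k ≥ 1, so xy^2z ∉ L.
This contradicts the pumping lemma, so L is not regular.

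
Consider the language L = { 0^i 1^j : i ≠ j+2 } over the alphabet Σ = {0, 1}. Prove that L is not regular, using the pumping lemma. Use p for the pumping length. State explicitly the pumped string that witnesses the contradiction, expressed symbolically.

0^{p+p!} 1^{p+p!-2}

Assume L is regular; let p be its pumping constant.
Choose w = 0^p 1^{p+p!-2}. Since p ≠ (p+p!-2)+2 = p+p!, w ∈ L; and |w| ≥ p.
By the pumping lemma, w = xyz with |xy| ≤ p and y is nonempty.
Since the first p symbols of w are all 0's and |xy| ≤ p, y lies entirely in the leading 0-block: y = 0^k for some k with 1 ≤ k ≤ p.
Since 1 ≤ k ≤ p, k divides p!; set t = 1 + p!/k. Then xy^t z has p + (p!/k)·k = p + p! copies of 0. Now the 0-count is p+p! and (1-count)+2 = (p+p!-2)+2 = p+p!, so i ≠ j+2 fails. So xy^t z = 0^{p+p!} 1^{p+p!-2} ∉ L.
This is a contradiction; hence L is not regular.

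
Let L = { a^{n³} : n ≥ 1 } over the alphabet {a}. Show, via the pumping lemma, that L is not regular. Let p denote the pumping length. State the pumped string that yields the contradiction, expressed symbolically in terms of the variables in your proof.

a^{p³+k}

Suppose for contradiction that L is regular, and let p be the pumping length.
Take w = a^{p³} ∈ L with |w| = p³ ≥ p.
Write w = xyz as guaranteed by the lemma, with |xy| ≤ p and |y| ≥ 1.
Then y = a^k for some k with 1 ≤ k ≤ p.
Pump with i = 2: xy^2z = a^{p³+k}. Since 1 ≤ k ≤ p, p³ < p³+k ≤ p³+p < p³+3p²+3p+1 = (p+1)³, so p³+k is not a perfect cube. So xy^2z ∉ L.
This contradicts the pumping lemma, so L is not regular.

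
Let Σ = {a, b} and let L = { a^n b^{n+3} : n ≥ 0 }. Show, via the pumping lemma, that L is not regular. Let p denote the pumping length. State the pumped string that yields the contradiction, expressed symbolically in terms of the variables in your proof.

Toward a contradiction, assume L is regular with pumping length p.
Let w = a^p b^{p+3} ∈ L; note |w| = 2p+3 ≥ p.
The pumping lemma gives a decomposition w = xyz where |xy| ≤ p and |y| ≥ 1.
Since the first p symbols of w are all a's and |xy| ≤ p, y lies entirely in the leading a-block: y = a^k for some k with 1 ≤ k ≤ p.
Pump with i = 2: xy^2z = a^{p+k} b^{p+3}. For this to lie in L we would need p+3 = (p+k)+3, which forces k = 0. But k ≥ 1, so xy^2z ∉ L.
Contradiction. Therefore L is not regular.

a^{p+k} b^{p+3}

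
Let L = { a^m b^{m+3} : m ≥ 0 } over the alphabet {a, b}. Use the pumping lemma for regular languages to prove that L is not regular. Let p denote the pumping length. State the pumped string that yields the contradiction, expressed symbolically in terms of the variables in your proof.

a^{p+k} b^{p+3}

Assume L is regular. Let p be the pumping length given by the pumping lemma.
Let w = a^p b^{p+3} ∈ L; note |w| = 2p+3 ≥ p.
The pumping lemma gives a decomposition w = xyz where |xy| ≤ p and |y| ≥ 1.
Since the first p symbols of w are all a's and |xy| ≤ p, y lies entirely in the leading a-block: y = a^k for some k with 1 ≤ k ≤ p.
Pump with i = 2: xy^2z = a^{p+k} b^{p+3}. For this to lie in L we would need p+3 = (p+k)+3, which forces k = 0. But k ≥ 1, so xy^2z ∉ L.
Contradiction. Therefore L is not regular.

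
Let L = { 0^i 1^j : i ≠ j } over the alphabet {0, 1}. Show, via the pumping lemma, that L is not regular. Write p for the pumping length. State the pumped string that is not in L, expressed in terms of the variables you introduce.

0^{p+p!} 1^{p+p!}

Toward a contradiction, assume L is regular with pumping length p.
Choose w = 0^p 1^{p+p!}. Since p ≠ p+p!, w ∈ L; and |w| ≥ p.
The pumping lemma gives a decomposition w = xyz where |xy| ≤ p and |y| > 0.
The first p characters of w are 0's, so xy (and hence y) consists only of 0's. Write y = 0^k, 1 ≤ k ≤ p.
Since 1 ≤ k ≤ p, k divides p!; set t = 1 + p!/k. Then xy^t z has p + (p!/k)·k = p + p! copies of 0. Now the 0-count equals the 1-count, so i ≠ j fails. So xy^t z = 0^{p+p!} 1^{p+p!} ∉ L.
This is a contradiction; hence L is not regular.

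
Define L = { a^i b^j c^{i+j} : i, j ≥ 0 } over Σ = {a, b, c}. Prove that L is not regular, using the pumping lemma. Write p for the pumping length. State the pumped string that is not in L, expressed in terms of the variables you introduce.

a^{p+k} b^p c^{2p}

Toward a contradiction, assume L is regular with pumping length p.
Take w = a^p b^p c^{2p} ∈ L (with i=j=p, i+j=2p), |w| = 4p ≥ p.
Write w = xyz as guaranteed by the lemma, with |xy| ≤ p and |y| ≥ 1.
Because |xy| ≤ p and w begins with p copies of a, we have y = a^k with 1 ≤ k ≤ p.
Consider xy^2z = a^{p+k} b^p c^{2p}. Now the a- and b-counts sum to 2p+k, but the c-count is 2p ≠ 2p+k. So xy^2z ∉ L.
This contradicts the pumping lemma, so L is not regular.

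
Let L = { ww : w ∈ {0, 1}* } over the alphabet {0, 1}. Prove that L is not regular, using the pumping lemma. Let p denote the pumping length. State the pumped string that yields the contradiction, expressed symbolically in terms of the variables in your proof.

0^{p+k} 1^p 0^p 1^p

Toward a contradiction, assume L is regular with pumping length p.
Take w = 0^p 1^p 0^p 1^p = uu where u = 0^p1^p; then w ∈ L and |w| = 4p ≥ p.
By the pumping lemma, w = xyz with |xy| ≤ p and |y| > 0.
Since the first p symbols of w are all 0's and |xy| ≤ p, y lies entirely in the leading 0-block: y = 0^k for some k with 1 ≤ k ≤ p.
Pump with i = 2: xy^2z = 0^{p+k} 1^p 0^p 1^p, of length 4p+k. Suppose this equals vv. The string starts with 0 and ends with 1, so v does too; thus the boundary between the two copies of v is a 1→0 transition. There is exactly one such transition, at position 2p+k, so |v| = 2p+k and |vv| = 4p+2k ≠ 4p+k since k ≥ 1. So xy^2z ∉ L.
This is a contradiction; hence L is not regular.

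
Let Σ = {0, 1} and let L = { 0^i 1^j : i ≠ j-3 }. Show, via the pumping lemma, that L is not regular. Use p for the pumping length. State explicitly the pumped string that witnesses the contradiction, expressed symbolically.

0^{p+p!} 1^{p+p!+3}

Assume L is regular; let p be its pumping constant.
Choose w = 0^p 1^{p+p!+3}. Since p ≠ (p+p!+3)-3 = p+p!, w ∈ L; and |w| ≥ p.
The pumping lemma gives a decomposition w = xyz where |xy| ≤ p and |y| ≥ 1.
The first p characters of w are 0's, so xy (and hence y) consists only of 0's. Write y = 0^k, 1 ≤ k ≤ p.
Since 1 ≤ k ≤ p, k divides p!; set t = 1 + p!/k. Then xy^t z has p + (p!/k)·k = p + p! copies of 0. Now the 0-count is p+p! and (1-count)-3 = (p+p!+3)-3 = p+p!, so i ≠ j-3 fails. So xy^t z = 0^{p+p!} 1^{p+p!+3} ∉ L.
Contradiction. Therefore L is not regular.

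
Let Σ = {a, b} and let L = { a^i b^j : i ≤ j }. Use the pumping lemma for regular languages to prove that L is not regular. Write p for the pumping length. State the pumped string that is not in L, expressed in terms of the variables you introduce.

a^{p+k} b^p

Suppose for contradiction that L is regular, and let p be the pumping length.
Choose w = a^p b^p ∈ L, with |w| = 2p ≥ p.
The pumping lemma gives a decomposition w = xyz where |xy| ≤ p and |y| ≥ 1.
Since the first p symbols of w are all a's and |xy| ≤ p, y lies entirely in the leading a-block: y = a^k for some k with 1 ≤ k ≤ p.
Consider xy^2z = a^{p+k} b^p. Since k ≥ 1, the a-count p+k exceeds the b-count p, so i ≤ j fails; thus xy^2z ∉ L.
This is a contradiction; hence L is not regular.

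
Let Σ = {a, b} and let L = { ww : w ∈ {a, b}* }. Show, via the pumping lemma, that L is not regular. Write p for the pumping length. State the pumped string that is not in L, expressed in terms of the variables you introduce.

a^{p+k} b^p a^p b^p

Toward a contradiction, assume L is regular with pumping length p.
Take w = a^p b^p a^p b^p = uu where u = a^pb^p; then w ∈ L and |w| = 4p ≥ p.
Write w = xyz as guaranteed by the lemma, with |xy| ≤ p and y is nonempty.
The first p characters of w are a's, so xy (and hence y) consists only of a's. Write y = a^k, 1 ≤ k ≤ p.
Pump with i = 2: xy^2z = a^{p+k} b^p a^p b^p, of length 4p+k. Suppose this equals vv. The string starts with a and ends with b, so v does too; thus the boundary between the two copies of v is a b→a transition. There is exactly one such transition, at position 2p+k, so |v| = 2p+k and |vv| = 4p+2k ≠ 4p+k since k ≥ 1. So xy^2z ∉ L.
This contradicts the pumping lemma, so L is not regular.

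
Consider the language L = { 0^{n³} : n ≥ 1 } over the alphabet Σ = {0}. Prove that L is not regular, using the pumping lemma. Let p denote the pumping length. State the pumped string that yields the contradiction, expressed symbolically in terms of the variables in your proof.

0^{p³+k}

Toward a contradiction, assume L is regular with pumping length p.
Take w = 0^{p³} ∈ L with |w| = p³ ≥ p.
By the pumping lemma, w = xyz with |xy| ≤ p and |y| > 0.
Then y = 0^k for some k with 1 ≤ k ≤ p.
Pump with i = 2: xy^2z = 0^{p³+k}. Since 1 ≤ k ≤ p, p³ < p³+k ≤ p³+p < p³+3p²+3p+1 = (p+1)³, so p³+k is not a perfect cube. So xy^2z ∉ L.
This is a contradiction; hence L is not regular.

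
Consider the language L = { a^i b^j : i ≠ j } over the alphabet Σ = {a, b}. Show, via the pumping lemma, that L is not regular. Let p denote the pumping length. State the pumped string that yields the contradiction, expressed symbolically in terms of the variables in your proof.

a^{p+p!} b^{p+p!}

Toward a contradiction, assume L is regular with pumping length p.
Choose w = a^p b^{p+p!}. Since p ≠ p+p!, w ∈ L; and |w| ≥ p.
By the pumping lemma, w = xyz with |xy| ≤ p and |y| ≥ 1.
Because |xy| ≤ p and w begins with p copies of a, we have y = a^k with 1 ≤ k ≤ p.
Since 1 ≤ k ≤ p, k divides p!; set t = 1 + p!/k. Then xy^t z has p + (p!/k)·k = p + p! copies of a. Now the a-count equals the b-count, so i ≠ j fails. So xy^t z = a^{p+p!} b^{p+p!} ∉ L.
This is a contradiction; hence L is not regular.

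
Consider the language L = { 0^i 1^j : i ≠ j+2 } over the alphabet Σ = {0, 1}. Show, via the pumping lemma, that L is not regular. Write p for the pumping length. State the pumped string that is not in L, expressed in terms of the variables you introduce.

Suppose for contradiction that L is regular, and let p be the pumping length.
Choose w = 0^p 1^{p+p!-2}. Since p ≠ (p+p!-2)+2 = p+p!, w ∈ L; and |w| ≥ p.
The pumping lemma gives a decomposition w = xyz where |xy| ≤ p and y is nonempty.
Because |xy| ≤ p and w begins with p copies of 0, we have y = 0^k with 1 ≤ k ≤ p.
Since 1 ≤ k ≤ p, k divides p!; set t = 1 + p!/k. Then xy^t z has p + (p!/k)·k = p + p! copies of 0. Now the 0-count is p+p! and (1-count)+2 = (p+p!-2)+2 = p+p!, so i ≠ j+2 fails. So xy^t z = 0^{p+p!} 1^{p+p!-2} ∉ L.
Contradiction. Therefore L is not regular.

0^{p+p!} 1^{p+p!-2}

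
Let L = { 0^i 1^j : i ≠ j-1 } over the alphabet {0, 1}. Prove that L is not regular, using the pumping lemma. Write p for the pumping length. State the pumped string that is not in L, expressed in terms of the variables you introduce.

Toward a contradiction, assume L is regular with pumping length p.
Choose w = 0^p 1^{p+p!+1}. Since p ≠ (p+p!+1)-1 = p+p!, w ∈ L; and |w| ≥ p.
The pumping lemma gives a decomposition w = xyz where |xy| ≤ p and |y| ≥ 1.
Since the first p symbols of w are all 0's and |xy| ≤ p, y lies entirely in the leading 0-block: y = 0^k for some k with 1 ≤ k ≤ p.
Since 1 ≤ k ≤ p, k divides p!; set t = 1 + p!/k. Then xy^t z has p + (p!/k)·k = p + p! copies of 0. Now the 0-count is p+p! and (1-count)-1 = (p+p!+1)-1 = p+p!, so i ≠ j-1 fails. So xy^t z = 0^{p+p!} 1^{p+p!+1} ∉ L.
Contradiction. Therefore L is not regular.

0^{p+p!} 1^{p+p!+1}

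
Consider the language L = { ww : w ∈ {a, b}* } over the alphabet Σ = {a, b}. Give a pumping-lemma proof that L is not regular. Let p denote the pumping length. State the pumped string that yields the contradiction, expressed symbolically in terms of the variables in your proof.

Assume L is regular; let p be its pumping constant.
Take w = a^p b^p a^p b^p = uu where u = a^pb^p; then w ∈ L and |w| = 4p ≥ p.
Write w = xyz as guaranteed by the lemma, with |xy| ≤ p and |y| ≥ 1.
Because |xy| ≤ p and w begins with p copies of a, we have y = a^k with 1 ≤ k ≤ p.
Pump with i = 2: xy^2z = a^{p+k} b^p a^p b^p, of length 4p+k. Suppose this equals vv. The string starts with a and ends with b, so v does too; thus the boundary between the two copies of v is a b→a transition. There is exactly one such transition, at position 2p+k, so |v| = 2p+k and |vv| = 4p+2k ≠ 4p+k since k ≥ 1. So xy^2z ∉ L.
Contradiction. Therefore L is not regular.

a^{p+k} b^p a^p b^p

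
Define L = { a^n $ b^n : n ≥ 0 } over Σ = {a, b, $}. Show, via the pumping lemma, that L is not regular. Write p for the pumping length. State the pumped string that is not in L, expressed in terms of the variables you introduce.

a^{p+k} $ b^p

Assume L is regular; let p be its pumping constant.
Take w = a^p $ b^p ∈ L with |w| = 2p+1 ≥ p.
By the pumping lemma, w = xyz with |xy| ≤ p and y is nonempty.
The first p characters of w are a's, so xy (and hence y) consists only of a's. Write y = a^k, 1 ≤ k ≤ p.
Pump with i = 2: xy^2z = a^{p+k} $ b^p, which would require p+k = p. But k ≥ 1, so xy^2z ∉ L.
This contradicts the pumping lemma, so L is not regular.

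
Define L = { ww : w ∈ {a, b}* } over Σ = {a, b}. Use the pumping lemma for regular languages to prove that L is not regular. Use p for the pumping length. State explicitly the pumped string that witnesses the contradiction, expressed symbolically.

Assume L is regular. Let p be the pumping length given by the pumping lemma.
Take w = a^p b^p a^p b^p = uu where u = a^pb^p; then w ∈ L and |w| = 4p ≥ p.
Write w = xyz as guaranteed by the lemma, with |xy| ≤ p and y is nonempty.
Because |xy| ≤ p and w begins with p copies of a, we have y = a^k with 1 ≤ k ≤ p.
Pump with i = 2: xy^2z = a^{p+k} b^p a^p b^p, of length 4p+k. Suppose this equals vv. The string starts with a and ends with b, so v does too; thus the boundary between the two copies of v is a b→a transition. There is exactly one such transition, at position 2p+k, so |v| = 2p+k and |vv| = 4p+2k ≠ 4p+k since k ≥ 1. So xy^2z ∉ L.
This is a contradiction; hence L is not regular.

a^{p+k} b^p a^p b^p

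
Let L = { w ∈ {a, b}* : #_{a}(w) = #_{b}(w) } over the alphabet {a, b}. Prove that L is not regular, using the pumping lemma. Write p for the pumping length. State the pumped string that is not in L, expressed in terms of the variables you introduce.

Suppose for contradiction that L is regular, and let p be the pumping length.
Choose w = a^p b^p ∈ L with |w| = 2p ≥ p.
By the pumping lemma, w = xyz with |xy| ≤ p and |y| > 0.
The first p characters of w are a's, so xy (and hence y) consists only of a's. Write y = a^k, 1 ≤ k ≤ p.
Pump with i = 2: xy^2z = a^{p+k} b^p has p+k occurrences of a but only p of b. Since k ≥ 1 the counts differ, so xy^2z ∉ L.
This is a contradiction; hence L is not regular.

a^{p+k} b^p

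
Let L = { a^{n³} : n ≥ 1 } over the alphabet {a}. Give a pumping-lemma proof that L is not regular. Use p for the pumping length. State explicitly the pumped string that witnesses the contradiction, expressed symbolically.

Toward a contradiction, assume L is regular with pumping length p.
Take w = a^{p³} ∈ L with |w| = p³ ≥ p.
By the pumping lemma, w = xyz with |xy| ≤ p and y is nonempty.
Then y = a^k for some k with 1 ≤ k ≤ p.
Pump with i = 2: xy^2z = a^{p³+k}. Since 1 ≤ k ≤ p, p³ < p³+k ≤ p³+p < p³+3p²+3p+1 = (p+1)³, so p³+k is not a perfect cube. So xy^2z ∉ L.
This is a contradiction; hence L is not regular.

a^{p³+k}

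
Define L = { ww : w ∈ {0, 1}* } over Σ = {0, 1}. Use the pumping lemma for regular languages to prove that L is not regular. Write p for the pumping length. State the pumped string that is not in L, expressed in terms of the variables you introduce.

0^{p+k} 1^p 0^p 1^p

Assume L is regular. Let p be the pumping length given by the pumping lemma.
Take w = 0^p 1^p 0^p 1^p = uu where u = 0^p1^p; then w ∈ L and |w| = 4p ≥ p.
Write w = xyz as guaranteed by the lemma, with |xy| ≤ p and |y| ≥ 1.
The first p characters of w are 0's, so xy (and hence y) consists only of 0's. Write y = 0^k, 1 ≤ k ≤ p.
Pump with i = 2: xy^2z = 0^{p+k} 1^p 0^p 1^p, of length 4p+k. Suppose this equals vv. The string starts with 0 and ends with 1, so v does too; thus the boundary between the two copies of v is a 1→0 transition. There is exactly one such transition, at position 2p+k, so |v| = 2p+k and |vv| = 4p+2k ≠ 4p+k since k ≥ 1. So xy^2z ∉ L.
This is a contradiction; hence L is not regular.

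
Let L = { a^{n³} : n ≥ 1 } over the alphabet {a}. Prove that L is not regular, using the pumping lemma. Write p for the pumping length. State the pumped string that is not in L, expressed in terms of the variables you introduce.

a^{p³+k}

Assume L is regular. Let p be the pumping length given by the pumping lemma.
Take w = a^{p³} ∈ L with |w| = p³ ≥ p.
Write w = xyz as guaranteed by the lemma, with |xy| ≤ p and |y| > 0.
Then y = a^k for some k with 1 ≤ k ≤ p.
Pump with i = 2: xy^2z = a^{p³+k}. Since 1 ≤ k ≤ p, p³ < p³+k ≤ p³+p < p³+3p²+3p+1 = (p+1)³, so p³+k is not a perfect cube. So xy^2z ∉ L.
This is a contradiction; hence L is not regular.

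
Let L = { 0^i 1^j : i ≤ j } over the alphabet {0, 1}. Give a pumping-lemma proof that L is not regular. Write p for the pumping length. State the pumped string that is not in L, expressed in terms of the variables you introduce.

0^{p+k} 1^p

Assume L is regular. Let p be the pumping length given by the pumping lemma.
Choose w = 0^p 1^p ∈ L, with |w| = 2p ≥ p.
The pumping lemma gives a decomposition w = xyz where |xy| ≤ p and |y| ≥ 1.
Since the first p symbols of w are all 0's and |xy| ≤ p, y lies entirely in the leading 0-block: y = 0^k for some k with 1 ≤ k ≤ p.
Consider xy^2z = 0^{p+k} 1^p. Since k ≥ 1, the 0-count p+k exceeds the 1-count p, so i ≤ j fails; thus xy^2z ∉ L.
This contradicts the pumping lemma, so L is not regular.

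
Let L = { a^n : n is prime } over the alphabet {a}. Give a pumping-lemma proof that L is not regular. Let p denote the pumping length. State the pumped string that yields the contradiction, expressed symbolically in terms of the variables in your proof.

Assume L is regular. Let p be the pumping length given by the pumping lemma.
Let q be a prime with q ≥ p+2 (infinitely many primes exist), and take w = a^q ∈ L with |w| = q ≥ p.
The pumping lemma gives a decomposition w = xyz where |xy| ≤ p and y is nonempty.
Then y = a^k for some k with 1 ≤ k ≤ p.
Since 1 ≤ k ≤ p, |xz| = q-k. Pump with i = q+1: |xy^{q+1}z| = (q-k)+(q+1)k = q+qk = q(1+k), which is composite (both factors ≥ 2). So xy^{q+1}z = a^{q(1+k)} ∉ L.
This is a contradiction; hence L is not regular.

a^{q(1+k)}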